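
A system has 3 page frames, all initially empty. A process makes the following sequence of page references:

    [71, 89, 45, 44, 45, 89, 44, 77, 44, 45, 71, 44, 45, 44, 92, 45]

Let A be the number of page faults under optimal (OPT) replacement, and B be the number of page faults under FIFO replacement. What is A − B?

Under OPT: F F F F . . . F . . F . . . F . → 7 faults.
Under FIFO: F F F F . . . F . . F . F F F . → 9 faults.
A − B = 7 − 9 = -2.

-2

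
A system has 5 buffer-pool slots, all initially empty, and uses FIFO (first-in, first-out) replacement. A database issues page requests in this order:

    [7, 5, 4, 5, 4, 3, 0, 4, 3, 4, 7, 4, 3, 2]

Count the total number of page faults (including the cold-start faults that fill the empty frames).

6

7 → fault, frames (7)
5 → fault, frames (7 5)
4 → fault, frames (7 5 4)
5 → hit
4 → hit
3 → fault, frames (7 5 4 3)
0 → fault, frames (7 5 4 3 0)
4 → hit
3 → hit
4 → hit
7 → hit
4 → hit
3 → hit
2 → fault, evict 7, frames (5 4 3 0 2)
Page faults: 6.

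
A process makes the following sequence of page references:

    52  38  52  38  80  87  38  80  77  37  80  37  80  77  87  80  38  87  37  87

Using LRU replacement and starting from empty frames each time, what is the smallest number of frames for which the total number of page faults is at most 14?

3

f=1: 20 faults
f=2: 15 faults
f=3: 9 faults
f=4: 9 faults
f=5: 6 faults
f=6: 6 faults
Smallest f with faults ≤ 14 is 3.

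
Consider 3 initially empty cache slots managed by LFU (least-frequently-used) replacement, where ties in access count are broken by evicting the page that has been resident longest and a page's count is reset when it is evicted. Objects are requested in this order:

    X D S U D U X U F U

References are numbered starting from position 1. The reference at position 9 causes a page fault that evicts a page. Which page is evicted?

X

pos 1: X: fault, frames (X)
pos 2: D: fault, frames (X D)
pos 3: S: fault, frames (X D S)
pos 4: U: fault, evict X, frames (D S U)
pos 5: D: hit
pos 6: U: hit
pos 7: X: fault, evict S, frames (D U X)
pos 8: U: hit
pos 9: F: fault, evict X, frames (D U F)
At position 9, page X is evicted.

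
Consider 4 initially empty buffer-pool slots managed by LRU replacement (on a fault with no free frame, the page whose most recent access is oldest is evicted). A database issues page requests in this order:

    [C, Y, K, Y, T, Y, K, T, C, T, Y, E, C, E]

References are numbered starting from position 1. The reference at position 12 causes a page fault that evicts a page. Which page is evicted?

pos 1: C: fault, frames [C]
pos 2: Y: fault, frames [C, Y]
pos 3: K: fault, frames [C, Y, K]
pos 4: Y: hit
pos 5: T: fault, frames [C, K, Y, T]
pos 6: Y: hit
pos 7: K: hit
pos 8: T: hit
pos 9: C: hit
pos 10: T: hit
pos 11: Y: hit
pos 12: E: fault, evict K, frames [C, T, Y, E]
At position 12, page K is evicted.

K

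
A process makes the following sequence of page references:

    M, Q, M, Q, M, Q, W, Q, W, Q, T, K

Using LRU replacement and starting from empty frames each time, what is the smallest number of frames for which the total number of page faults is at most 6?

2

f=1: 12 faults
f=2: 5 faults
f=3: 5 faults
f=4: 5 faults
f=5: 5 faults
Smallest f with faults ≤ 6 is 2.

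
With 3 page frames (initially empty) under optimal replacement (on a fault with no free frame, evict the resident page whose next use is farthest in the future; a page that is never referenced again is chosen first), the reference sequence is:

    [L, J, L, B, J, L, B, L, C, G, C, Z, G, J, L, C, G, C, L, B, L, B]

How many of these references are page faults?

L: fault, frames [L]
J: fault, frames [L, J]
L: hit
B: fault, frames [L, J, B]
J: hit
L: hit
B: hit
L: hit
C: fault, evict B, frames [L, J, C]
G: fault, evict L, frames [J, C, G]
C: hit
Z: fault, evict C, frames [J, G, Z]
G: hit
J: hit
L: fault, evict Z, frames [J, G, L]
C: fault, evict J, frames [G, L, C]
G: hit
C: hit
L: hit
B: fault, evict C, frames [G, L, B]
L: hit
B: hit
Page faults: 9.

9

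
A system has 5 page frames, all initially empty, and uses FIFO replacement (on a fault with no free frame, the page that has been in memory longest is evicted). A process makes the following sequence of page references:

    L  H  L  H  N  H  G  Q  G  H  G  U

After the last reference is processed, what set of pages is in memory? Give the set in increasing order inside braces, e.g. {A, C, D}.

L -> fault, frames [L]
H -> fault, frames [L, H]
L -> hit
H -> hit
N -> fault, frames [L, H, N]
H -> hit
G -> fault, frames [L, H, N, G]
Q -> fault, frames [L, H, N, G, Q]
G -> hit
H -> hit
G -> hit
U -> fault, evict L, frames [H, N, G, Q, U]

{G, H, N, Q, U}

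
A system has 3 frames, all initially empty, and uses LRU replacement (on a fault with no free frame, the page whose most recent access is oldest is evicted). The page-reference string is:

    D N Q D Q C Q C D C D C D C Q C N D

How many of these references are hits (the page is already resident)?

12

D → miss, frames {D}
N → miss, frames {D,N}
Q → miss, frames {D,N,Q}
D → hit
Q → hit
C → miss, evict N, frames {D,Q,C}
Q → hit
C → hit
D → hit
C → hit
D → hit
C → hit
D → hit
C → hit
Q → hit
C → hit
N → miss, evict D, frames {Q,C,N}
D → miss, evict Q, frames {C,N,D}
Hits: 12.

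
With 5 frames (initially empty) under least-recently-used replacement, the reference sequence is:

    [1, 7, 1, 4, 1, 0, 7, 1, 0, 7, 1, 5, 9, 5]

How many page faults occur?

6

1 → fault, frames [1]
7 → fault, frames [1, 7]
1 → hit
4 → fault, frames [7, 1, 4]
1 → hit
0 → fault, frames [7, 4, 1, 0]
7 → hit
1 → hit
0 → hit
7 → hit
1 → hit
5 → fault, frames [4, 0, 7, 1, 5]
9 → fault, evict 4, frames [0, 7, 1, 5, 9]
5 → hit
Page faults: 6.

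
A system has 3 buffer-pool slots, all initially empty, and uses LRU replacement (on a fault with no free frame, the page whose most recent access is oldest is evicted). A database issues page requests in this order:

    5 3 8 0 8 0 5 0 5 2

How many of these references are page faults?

5: fault, frames {5}
3: fault, frames {5,3}
8: fault, frames {5,3,8}
0: fault, evict 5, frames {3,8,0}
8: hit
0: hit
5: fault, evict 3, frames {8,0,5}
0: hit
5: hit
2: fault, evict 8, frames {0,5,2}
Page faults: 6.

6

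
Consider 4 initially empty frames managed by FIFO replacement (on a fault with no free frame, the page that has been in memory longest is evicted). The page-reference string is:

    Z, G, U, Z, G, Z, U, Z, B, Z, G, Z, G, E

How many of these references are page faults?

5

Z -> fault, frames [Z]
G -> fault, frames [Z, G]
U -> fault, frames [Z, G, U]
Z -> hit
G -> hit
Z -> hit
U -> hit
Z -> hit
B -> fault, frames [Z, G, U, B]
Z -> hit
G -> hit
Z -> hit
G -> hit
E -> fault, evict Z, frames [G, U, B, E]
Page faults: 5.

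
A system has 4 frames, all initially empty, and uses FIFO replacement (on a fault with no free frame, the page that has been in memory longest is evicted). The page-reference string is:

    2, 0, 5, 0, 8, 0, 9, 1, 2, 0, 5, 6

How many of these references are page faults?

2: miss, frames {2}
0: miss, frames {2,0}
5: miss, frames {2,0,5}
0: hit
8: miss, frames {2,0,5,8}
0: hit
9: miss, evict 2, frames {0,5,8,9}
1: miss, evict 0, frames {5,8,9,1}
2: miss, evict 5, frames {8,9,1,2}
0: miss, evict 8, frames {9,1,2,0}
5: miss, evict 9, frames {1,2,0,5}
6: miss, evict 1, frames {2,0,5,6}
Page faults: 10.

10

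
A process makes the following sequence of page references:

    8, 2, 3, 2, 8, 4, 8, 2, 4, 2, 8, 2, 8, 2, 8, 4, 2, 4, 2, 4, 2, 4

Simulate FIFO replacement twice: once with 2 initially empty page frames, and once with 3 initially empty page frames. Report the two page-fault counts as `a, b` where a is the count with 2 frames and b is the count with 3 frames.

2 frames: F F F . F F . F . . F . . . . F F . . . . . → 9 faults.
3 frames: F F F . . F F F . . . . . . . . . . . . . . → 6 faults.
6 < 9: adding a frame reduced faults, as is typical.

9, 6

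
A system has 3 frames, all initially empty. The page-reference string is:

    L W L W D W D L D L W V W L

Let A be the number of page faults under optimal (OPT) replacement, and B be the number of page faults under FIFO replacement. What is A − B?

Under OPT: F F . . F . . . . . . F . . → 4 faults.
Under FIFO: F F . . F . . . . . . F . F → 5 faults.
A − B = 4 − 5 = -1.

-1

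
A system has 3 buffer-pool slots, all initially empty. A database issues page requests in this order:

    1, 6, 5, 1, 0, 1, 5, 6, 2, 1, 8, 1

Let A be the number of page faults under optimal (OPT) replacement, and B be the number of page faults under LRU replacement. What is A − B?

-1

Under OPT: F F F . F . . F F . F . → 7 faults.
Under LRU: F F F . F . . F F F F . → 8 faults.
A − B = 7 − 8 = -1.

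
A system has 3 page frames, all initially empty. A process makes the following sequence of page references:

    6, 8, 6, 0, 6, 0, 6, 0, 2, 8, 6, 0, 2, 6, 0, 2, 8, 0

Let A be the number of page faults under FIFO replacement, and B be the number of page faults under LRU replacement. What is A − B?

Under FIFO: F F . F . . . . F . F . . . . . F F → 7 faults.
Under LRU: F F . F . . . . F F F F F . . . F . → 9 faults.
A − B = 7 − 9 = -2.

-2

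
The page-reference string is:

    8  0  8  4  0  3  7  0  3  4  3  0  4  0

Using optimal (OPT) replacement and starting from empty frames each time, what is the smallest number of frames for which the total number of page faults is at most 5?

f=1: 14 faults
f=2: 8 faults
f=3: 6 faults
f=4: 5 faults
f=5: 5 faults
Smallest f with faults ≤ 5 is 4.

4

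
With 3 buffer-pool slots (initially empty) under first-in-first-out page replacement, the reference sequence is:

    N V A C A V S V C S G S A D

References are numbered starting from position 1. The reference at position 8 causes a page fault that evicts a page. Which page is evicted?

A

pos 1: N -> miss, frames [N]
pos 2: V -> miss, frames [N, V]
pos 3: A -> miss, frames [N, V, A]
pos 4: C -> miss, evict N, frames [V, A, C]
pos 5: A -> hit
pos 6: V -> hit
pos 7: S -> miss, evict V, frames [A, C, S]
pos 8: V -> miss, evict A, frames [C, S, V]
At position 8, page A is evicted.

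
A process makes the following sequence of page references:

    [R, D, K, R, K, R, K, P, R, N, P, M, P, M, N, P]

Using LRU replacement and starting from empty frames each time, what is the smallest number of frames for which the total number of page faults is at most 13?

f=1: 16 faults
f=2: 11 faults
f=3: 6 faults
f=4: 6 faults
f=5: 6 faults
f=6: 6 faults
Smallest f with faults ≤ 13 is 2.

2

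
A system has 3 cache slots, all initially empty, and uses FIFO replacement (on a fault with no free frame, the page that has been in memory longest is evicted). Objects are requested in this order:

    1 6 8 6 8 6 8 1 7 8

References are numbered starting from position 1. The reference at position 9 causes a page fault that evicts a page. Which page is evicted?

pos 1: 1: miss, frames [1]
pos 2: 6: miss, frames [1, 6]
pos 3: 8: miss, frames [1, 6, 8]
pos 4: 6: hit
pos 5: 8: hit
pos 6: 6: hit
pos 7: 8: hit
pos 8: 1: hit
pos 9: 7: miss, evict 1, frames [6, 8, 7]
At position 9, page 1 is evicted.

1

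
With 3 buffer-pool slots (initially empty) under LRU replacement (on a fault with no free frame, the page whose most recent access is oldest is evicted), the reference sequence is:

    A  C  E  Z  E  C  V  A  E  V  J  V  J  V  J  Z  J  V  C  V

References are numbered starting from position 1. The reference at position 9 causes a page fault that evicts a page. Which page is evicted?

C

pos 1: A: miss, frames [A]
pos 2: C: miss, frames [A, C]
pos 3: E: miss, frames [A, C, E]
pos 4: Z: miss, evict A, frames [C, E, Z]
pos 5: E: hit
pos 6: C: hit
pos 7: V: miss, evict Z, frames [E, C, V]
pos 8: A: miss, evict E, frames [C, V, A]
pos 9: E: miss, evict C, frames [V, A, E]
At position 9, page C is evicted.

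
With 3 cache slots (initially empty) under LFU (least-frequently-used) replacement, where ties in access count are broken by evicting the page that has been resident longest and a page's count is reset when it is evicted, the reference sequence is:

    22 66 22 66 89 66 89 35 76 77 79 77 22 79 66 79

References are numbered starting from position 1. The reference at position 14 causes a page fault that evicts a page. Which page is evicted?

pos 1: 22 -> miss, frames [22]
pos 2: 66 -> miss, frames [22, 66]
pos 3: 22 -> hit
pos 4: 66 -> hit
pos 5: 89 -> miss, frames [22, 66, 89]
pos 6: 66 -> hit
pos 7: 89 -> hit
pos 8: 35 -> miss, evict 22, frames [66, 89, 35]
pos 9: 76 -> miss, evict 35, frames [66, 89, 76]
pos 10: 77 -> miss, evict 76, frames [66, 89, 77]
pos 11: 79 -> miss, evict 77, frames [66, 89, 79]
pos 12: 77 -> miss, evict 79, frames [66, 89, 77]
pos 13: 22 -> miss, evict 77, frames [66, 89, 22]
pos 14: 79 -> miss, evict 22, frames [66, 89, 79]
At position 14, page 22 is evicted.

22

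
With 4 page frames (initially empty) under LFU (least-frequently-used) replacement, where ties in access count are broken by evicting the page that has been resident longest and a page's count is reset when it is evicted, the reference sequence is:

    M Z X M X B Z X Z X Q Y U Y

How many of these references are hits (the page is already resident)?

M: fault, frames (M)
Z: fault, frames (M Z)
X: fault, frames (M Z X)
M: hit
X: hit
B: fault, frames (M Z X B)
Z: hit
X: hit
Z: hit
X: hit
Q: fault, evict B, frames (M Z X Q)
Y: fault, evict Q, frames (M Z X Y)
U: fault, evict Y, frames (M Z X U)
Y: fault, evict U, frames (M Z X Y)
Hits: 6.

6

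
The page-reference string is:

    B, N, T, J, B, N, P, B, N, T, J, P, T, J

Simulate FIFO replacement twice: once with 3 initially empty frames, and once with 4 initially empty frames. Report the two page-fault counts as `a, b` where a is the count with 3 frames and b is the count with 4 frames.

3 frames: F F F F F F F . . F F . . . → 9 faults.
4 frames: F F F F . . F F F F F F . . → 10 faults.
10 > 9: adding a frame increased faults — Belady's anomaly.

9, 10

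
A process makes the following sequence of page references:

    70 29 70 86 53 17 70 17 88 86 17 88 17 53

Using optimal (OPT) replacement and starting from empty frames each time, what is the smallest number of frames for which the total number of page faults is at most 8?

f=1: 14 faults
f=2: 9 faults
f=3: 7 faults
f=4: 6 faults
f=5: 6 faults
f=6: 6 faults
Smallest f with faults ≤ 8 is 3.

3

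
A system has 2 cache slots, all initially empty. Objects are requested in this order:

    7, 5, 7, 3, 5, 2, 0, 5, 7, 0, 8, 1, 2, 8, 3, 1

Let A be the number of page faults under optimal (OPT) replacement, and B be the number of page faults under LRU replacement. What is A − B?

-4

Under OPT: F F . F . F F . F . F F F . F F → 11 faults.
Under LRU: F F . F F F F F F F F F F F F F → 15 faults.
A − B = 11 − 15 = -4.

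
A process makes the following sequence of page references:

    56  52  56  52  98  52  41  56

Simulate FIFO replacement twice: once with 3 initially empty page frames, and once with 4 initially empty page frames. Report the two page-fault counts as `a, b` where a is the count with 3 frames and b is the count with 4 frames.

5, 4

3 frames: F F . . F . F F → 5 faults.
4 frames: F F . . F . F . → 4 faults.
4 < 5: adding a frame reduced faults, as is typical.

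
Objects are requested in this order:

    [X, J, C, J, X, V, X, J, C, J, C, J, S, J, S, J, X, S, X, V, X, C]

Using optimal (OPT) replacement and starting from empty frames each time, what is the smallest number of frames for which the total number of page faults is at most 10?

f=1: 22 faults
f=2: 11 faults
f=3: 8 faults
f=4: 6 faults
f=5: 5 faults
Smallest f with faults ≤ 10 is 3.

3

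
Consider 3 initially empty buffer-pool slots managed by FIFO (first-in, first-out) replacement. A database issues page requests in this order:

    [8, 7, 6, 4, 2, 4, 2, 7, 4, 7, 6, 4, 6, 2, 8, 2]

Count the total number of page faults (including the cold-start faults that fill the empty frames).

8 -> miss, frames [8]
7 -> miss, frames [8, 7]
6 -> miss, frames [8, 7, 6]
4 -> miss, evict 8, frames [7, 6, 4]
2 -> miss, evict 7, frames [6, 4, 2]
4 -> hit
2 -> hit
7 -> miss, evict 6, frames [4, 2, 7]
4 -> hit
7 -> hit
6 -> miss, evict 4, frames [2, 7, 6]
4 -> miss, evict 2, frames [7, 6, 4]
6 -> hit
2 -> miss, evict 7, frames [6, 4, 2]
8 -> miss, evict 6, frames [4, 2, 8]
2 -> hit
Page faults: 10.

10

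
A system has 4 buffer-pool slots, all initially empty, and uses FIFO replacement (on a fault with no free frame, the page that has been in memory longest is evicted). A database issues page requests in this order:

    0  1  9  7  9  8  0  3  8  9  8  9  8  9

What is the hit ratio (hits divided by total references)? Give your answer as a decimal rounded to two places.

0 → miss, frames {0}
1 → miss, frames {0,1}
9 → miss, frames {0,1,9}
7 → miss, frames {0,1,9,7}
9 → hit
8 → miss, evict 0, frames {1,9,7,8}
0 → miss, evict 1, frames {9,7,8,0}
3 → miss, evict 9, frames {7,8,0,3}
8 → hit
9 → miss, evict 7, frames {8,0,3,9}
8 → hit
9 → hit
8 → hit
9 → hit
Hits: 6 of 14 references → 6/14 = 0.4286.

0.43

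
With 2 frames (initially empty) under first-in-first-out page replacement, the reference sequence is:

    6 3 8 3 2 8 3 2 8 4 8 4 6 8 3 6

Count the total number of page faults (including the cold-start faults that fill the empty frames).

6: fault, frames {6}
3: fault, frames {6,3}
8: fault, evict 6, frames {3,8}
3: hit
2: fault, evict 3, frames {8,2}
8: hit
3: fault, evict 8, frames {2,3}
2: hit
8: fault, evict 2, frames {3,8}
4: fault, evict 3, frames {8,4}
8: hit
4: hit
6: fault, evict 8, frames {4,6}
8: fault, evict 4, frames {6,8}
3: fault, evict 6, frames {8,3}
6: fault, evict 8, frames {3,6}
Page faults: 11.

11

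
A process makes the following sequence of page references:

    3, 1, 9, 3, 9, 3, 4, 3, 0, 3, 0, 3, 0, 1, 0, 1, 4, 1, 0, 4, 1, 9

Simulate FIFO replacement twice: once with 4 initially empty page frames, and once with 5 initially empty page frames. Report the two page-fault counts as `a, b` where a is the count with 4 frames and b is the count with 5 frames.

8, 5

4 frames: F F F . . . F . F F . . . F . . . . . . . F → 8 faults.
5 frames: F F F . . . F . F . . . . . . . . . . . . . → 5 faults.
5 < 8: adding a frame reduced faults, as is typical.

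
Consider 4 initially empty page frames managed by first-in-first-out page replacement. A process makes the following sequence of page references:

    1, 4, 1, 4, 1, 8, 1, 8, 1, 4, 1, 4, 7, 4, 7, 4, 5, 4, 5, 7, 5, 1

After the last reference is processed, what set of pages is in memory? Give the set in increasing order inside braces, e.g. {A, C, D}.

1 -> miss, frames (1)
4 -> miss, frames (1 4)
1 -> hit
4 -> hit
1 -> hit
8 -> miss, frames (1 4 8)
1 -> hit
8 -> hit
1 -> hit
4 -> hit
1 -> hit
4 -> hit
7 -> miss, frames (1 4 8 7)
4 -> hit
7 -> hit
4 -> hit
5 -> miss, evict 1, frames (4 8 7 5)
4 -> hit
5 -> hit
7 -> hit
5 -> hit
1 -> miss, evict 4, frames (8 7 5 1)

{1, 5, 7, 8}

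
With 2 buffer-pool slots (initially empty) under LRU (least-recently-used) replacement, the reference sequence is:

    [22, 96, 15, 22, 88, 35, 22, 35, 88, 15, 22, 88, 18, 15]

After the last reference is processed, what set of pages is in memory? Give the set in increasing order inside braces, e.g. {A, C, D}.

{15, 18}

22 -> fault, frames {22}
96 -> fault, frames {22,96}
15 -> fault, evict 22, frames {96,15}
22 -> fault, evict 96, frames {15,22}
88 -> fault, evict 15, frames {22,88}
35 -> fault, evict 22, frames {88,35}
22 -> fault, evict 88, frames {35,22}
35 -> hit
88 -> fault, evict 22, frames {35,88}
15 -> fault, evict 35, frames {88,15}
22 -> fault, evict 88, frames {15,22}
88 -> fault, evict 15, frames {22,88}
18 -> fault, evict 22, frames {88,18}
15 -> fault, evict 88, frames {18,15}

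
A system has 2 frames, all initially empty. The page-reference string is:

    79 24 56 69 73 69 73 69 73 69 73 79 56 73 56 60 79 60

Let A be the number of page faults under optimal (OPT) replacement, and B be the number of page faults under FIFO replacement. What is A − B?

Under OPT: F F F F F . . . . . . F F . . F F . → 9 faults.
Under FIFO: F F F F F . . . . . . F F F . F F . → 10 faults.
A − B = 9 − 10 = -1.

-1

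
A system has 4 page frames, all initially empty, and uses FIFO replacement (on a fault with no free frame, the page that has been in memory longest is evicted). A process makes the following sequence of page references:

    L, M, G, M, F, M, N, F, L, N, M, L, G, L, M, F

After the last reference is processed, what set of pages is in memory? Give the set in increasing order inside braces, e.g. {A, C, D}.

L → miss, frames (L)
M → miss, frames (L M)
G → miss, frames (L M G)
M → hit
F → miss, frames (L M G F)
M → hit
N → miss, evict L, frames (M G F N)
F → hit
L → miss, evict M, frames (G F N L)
N → hit
M → miss, evict G, frames (F N L M)
L → hit
G → miss, evict F, frames (N L M G)
L → hit
M → hit
F → miss, evict N, frames (L M G F)

{F, G, L, M}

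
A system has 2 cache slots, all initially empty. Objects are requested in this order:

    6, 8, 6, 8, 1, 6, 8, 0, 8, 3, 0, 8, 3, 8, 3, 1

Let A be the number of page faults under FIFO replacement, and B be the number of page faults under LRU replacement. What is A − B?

-2

Under FIFO: F F . . F F F F . F . F . . . F → 9 faults.
Under LRU: F F . . F F F F . F F F F . . F → 11 faults.
A − B = 9 − 11 = -2.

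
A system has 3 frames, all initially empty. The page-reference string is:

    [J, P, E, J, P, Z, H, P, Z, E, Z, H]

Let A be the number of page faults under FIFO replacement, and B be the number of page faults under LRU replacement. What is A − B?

Under FIFO: F F F . . F F F . F F F → 9 faults.
Under LRU: F F F . . F F . . F . F → 7 faults.
A − B = 9 − 7 = 2.

2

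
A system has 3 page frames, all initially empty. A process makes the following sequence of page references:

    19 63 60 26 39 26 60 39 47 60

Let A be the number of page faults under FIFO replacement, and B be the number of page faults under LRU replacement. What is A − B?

1

Under FIFO: F F F F F . . . F F → 7 faults.
Under LRU: F F F F F . . . F . → 6 faults.
A − B = 7 − 6 = 1.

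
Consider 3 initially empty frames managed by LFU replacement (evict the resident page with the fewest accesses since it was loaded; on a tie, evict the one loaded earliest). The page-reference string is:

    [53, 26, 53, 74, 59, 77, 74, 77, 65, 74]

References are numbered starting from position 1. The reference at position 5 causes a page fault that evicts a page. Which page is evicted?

26

pos 1: 53: fault, frames [53]
pos 2: 26: fault, frames [53, 26]
pos 3: 53: hit
pos 4: 74: fault, frames [53, 26, 74]
pos 5: 59: fault, evict 26, frames [53, 74, 59]
At position 5, page 26 is evicted.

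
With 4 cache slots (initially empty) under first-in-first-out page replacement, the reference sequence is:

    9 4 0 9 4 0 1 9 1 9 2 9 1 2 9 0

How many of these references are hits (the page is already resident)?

10

9 -> fault, frames [9]
4 -> fault, frames [9, 4]
0 -> fault, frames [9, 4, 0]
9 -> hit
4 -> hit
0 -> hit
1 -> fault, frames [9, 4, 0, 1]
9 -> hit
1 -> hit
9 -> hit
2 -> fault, evict 9, frames [4, 0, 1, 2]
9 -> fault, evict 4, frames [0, 1, 2, 9]
1 -> hit
2 -> hit
9 -> hit
0 -> hit
Hits: 10.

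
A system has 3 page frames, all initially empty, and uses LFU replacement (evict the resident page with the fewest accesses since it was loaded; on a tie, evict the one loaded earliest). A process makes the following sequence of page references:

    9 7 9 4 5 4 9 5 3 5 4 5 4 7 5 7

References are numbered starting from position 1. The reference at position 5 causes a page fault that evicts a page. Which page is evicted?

pos 1: 9: miss, frames {9}
pos 2: 7: miss, frames {9,7}
pos 3: 9: hit
pos 4: 4: miss, frames {9,7,4}
pos 5: 5: miss, evict 7, frames {9,4,5}
At position 5, page 7 is evicted.

7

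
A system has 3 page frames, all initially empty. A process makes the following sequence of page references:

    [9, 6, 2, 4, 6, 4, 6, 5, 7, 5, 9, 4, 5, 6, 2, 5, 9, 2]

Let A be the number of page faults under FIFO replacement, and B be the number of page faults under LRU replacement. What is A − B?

Under FIFO: F F F F . . . F F . F F F F F . F . → 12 faults.
Under LRU: F F F F . . . F F . F F . F F . F . → 11 faults.
A − B = 12 − 11 = 1.

1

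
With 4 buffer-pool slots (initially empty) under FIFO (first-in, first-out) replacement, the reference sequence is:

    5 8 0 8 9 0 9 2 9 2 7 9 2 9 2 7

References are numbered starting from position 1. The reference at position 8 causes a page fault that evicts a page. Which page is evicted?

pos 1: 5 -> miss, frames [5]
pos 2: 8 -> miss, frames [5, 8]
pos 3: 0 -> miss, frames [5, 8, 0]
pos 4: 8 -> hit
pos 5: 9 -> miss, frames [5, 8, 0, 9]
pos 6: 0 -> hit
pos 7: 9 -> hit
pos 8: 2 -> miss, evict 5, frames [8, 0, 9, 2]
At position 8, page 5 is evicted.

5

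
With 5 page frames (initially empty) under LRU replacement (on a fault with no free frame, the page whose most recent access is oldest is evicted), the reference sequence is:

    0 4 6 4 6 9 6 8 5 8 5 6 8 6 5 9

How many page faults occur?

6

0: miss, frames (0)
4: miss, frames (0 4)
6: miss, frames (0 4 6)
4: hit
6: hit
9: miss, frames (0 4 6 9)
6: hit
8: miss, frames (0 4 9 6 8)
5: miss, evict 0, frames (4 9 6 8 5)
8: hit
5: hit
6: hit
8: hit
6: hit
5: hit
9: hit
Page faults: 6.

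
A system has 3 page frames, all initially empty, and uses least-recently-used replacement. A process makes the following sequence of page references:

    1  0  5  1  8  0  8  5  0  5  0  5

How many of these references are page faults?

1 → fault, frames [1]
0 → fault, frames [1, 0]
5 → fault, frames [1, 0, 5]
1 → hit
8 → fault, evict 0, frames [5, 1, 8]
0 → fault, evict 5, frames [1, 8, 0]
8 → hit
5 → fault, evict 1, frames [0, 8, 5]
0 → hit
5 → hit
0 → hit
5 → hit
Page faults: 6.

6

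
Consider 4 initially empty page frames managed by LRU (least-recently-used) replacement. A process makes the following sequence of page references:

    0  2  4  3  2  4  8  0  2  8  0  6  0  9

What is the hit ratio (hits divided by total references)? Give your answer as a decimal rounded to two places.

0.43

0: fault, frames {0}
2: fault, frames {0,2}
4: fault, frames {0,2,4}
3: fault, frames {0,2,4,3}
2: hit
4: hit
8: fault, evict 0, frames {3,2,4,8}
0: fault, evict 3, frames {2,4,8,0}
2: hit
8: hit
0: hit
6: fault, evict 4, frames {2,8,0,6}
0: hit
9: fault, evict 2, frames {8,6,0,9}
Hits: 6 of 14 references → 6/14 = 0.4286.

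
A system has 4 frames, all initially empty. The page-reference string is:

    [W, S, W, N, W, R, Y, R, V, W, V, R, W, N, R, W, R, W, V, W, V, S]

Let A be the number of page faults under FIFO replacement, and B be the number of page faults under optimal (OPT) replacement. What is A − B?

Under FIFO: F F . F . F F . F F . . . F F . . . . . . F → 10 faults.
Under OPT: F F . F . F F . F . . . . . . . . . . . . F → 7 faults.
A − B = 10 − 7 = 3.

3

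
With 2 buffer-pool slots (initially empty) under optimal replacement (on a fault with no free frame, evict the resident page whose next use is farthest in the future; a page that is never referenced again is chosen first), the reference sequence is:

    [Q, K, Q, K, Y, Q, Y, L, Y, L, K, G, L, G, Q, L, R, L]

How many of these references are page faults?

8

Q: miss, frames [Q]
K: miss, frames [Q, K]
Q: hit
K: hit
Y: miss, evict K, frames [Q, Y]
Q: hit
Y: hit
L: miss, evict Q, frames [Y, L]
Y: hit
L: hit
K: miss, evict Y, frames [L, K]
G: miss, evict K, frames [L, G]
L: hit
G: hit
Q: miss, evict G, frames [L, Q]
L: hit
R: miss, evict Q, frames [L, R]
L: hit
Page faults: 8.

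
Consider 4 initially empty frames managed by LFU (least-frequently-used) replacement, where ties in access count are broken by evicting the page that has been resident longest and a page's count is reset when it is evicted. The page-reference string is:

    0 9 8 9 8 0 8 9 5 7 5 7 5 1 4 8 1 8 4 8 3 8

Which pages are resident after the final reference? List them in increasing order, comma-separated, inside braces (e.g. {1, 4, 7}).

0: fault, frames (0)
9: fault, frames (0 9)
8: fault, frames (0 9 8)
9: hit
8: hit
0: hit
8: hit
9: hit
5: fault, frames (0 9 8 5)
7: fault, evict 5, frames (0 9 8 7)
5: fault, evict 7, frames (0 9 8 5)
7: fault, evict 5, frames (0 9 8 7)
5: fault, evict 7, frames (0 9 8 5)
1: fault, evict 5, frames (0 9 8 1)
4: fault, evict 1, frames (0 9 8 4)
8: hit
1: fault, evict 4, frames (0 9 8 1)
8: hit
4: fault, evict 1, frames (0 9 8 4)
8: hit
3: fault, evict 4, frames (0 9 8 3)
8: hit

{0, 3, 8, 9}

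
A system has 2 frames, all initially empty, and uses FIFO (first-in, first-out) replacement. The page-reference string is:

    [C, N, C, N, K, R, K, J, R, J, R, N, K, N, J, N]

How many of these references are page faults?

9

C: fault, frames {C}
N: fault, frames {C,N}
C: hit
N: hit
K: fault, evict C, frames {N,K}
R: fault, evict N, frames {K,R}
K: hit
J: fault, evict K, frames {R,J}
R: hit
J: hit
R: hit
N: fault, evict R, frames {J,N}
K: fault, evict J, frames {N,K}
N: hit
J: fault, evict N, frames {K,J}
N: fault, evict K, frames {J,N}
Page faults: 9.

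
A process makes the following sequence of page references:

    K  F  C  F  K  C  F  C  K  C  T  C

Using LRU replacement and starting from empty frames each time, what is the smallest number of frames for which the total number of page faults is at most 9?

2

f=1: 12 faults
f=2: 8 faults
f=3: 4 faults
f=4: 4 faults
Smallest f with faults ≤ 9 is 2.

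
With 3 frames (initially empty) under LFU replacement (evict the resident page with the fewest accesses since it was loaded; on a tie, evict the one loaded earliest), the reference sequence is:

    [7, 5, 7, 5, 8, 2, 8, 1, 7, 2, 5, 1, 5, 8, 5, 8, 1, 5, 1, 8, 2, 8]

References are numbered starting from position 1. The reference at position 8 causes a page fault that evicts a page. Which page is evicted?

pos 1: 7 -> miss, frames [7]
pos 2: 5 -> miss, frames [7, 5]
pos 3: 7 -> hit
pos 4: 5 -> hit
pos 5: 8 -> miss, frames [7, 5, 8]
pos 6: 2 -> miss, evict 8, frames [7, 5, 2]
pos 7: 8 -> miss, evict 2, frames [7, 5, 8]
pos 8: 1 -> miss, evict 8, frames [7, 5, 1]
At position 8, page 8 is evicted.

8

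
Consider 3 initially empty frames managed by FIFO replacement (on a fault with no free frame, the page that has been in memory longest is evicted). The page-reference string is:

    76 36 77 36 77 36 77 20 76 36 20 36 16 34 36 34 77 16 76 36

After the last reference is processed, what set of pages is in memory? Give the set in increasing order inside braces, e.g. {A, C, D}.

{36, 76, 77}

76: miss, frames {76}
36: miss, frames {76,36}
77: miss, frames {76,36,77}
36: hit
77: hit
36: hit
77: hit
20: miss, evict 76, frames {36,77,20}
76: miss, evict 36, frames {77,20,76}
36: miss, evict 77, frames {20,76,36}
20: hit
36: hit
16: miss, evict 20, frames {76,36,16}
34: miss, evict 76, frames {36,16,34}
36: hit
34: hit
77: miss, evict 36, frames {16,34,77}
16: hit
76: miss, evict 16, frames {34,77,76}
36: miss, evict 34, frames {77,76,36}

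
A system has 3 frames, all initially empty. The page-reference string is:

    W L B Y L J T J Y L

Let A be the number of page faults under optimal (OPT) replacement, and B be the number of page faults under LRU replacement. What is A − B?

Under OPT: F F F F . F F . . F → 7 faults.
Under LRU: F F F F . F F . F F → 8 faults.
A − B = 7 − 8 = -1.

-1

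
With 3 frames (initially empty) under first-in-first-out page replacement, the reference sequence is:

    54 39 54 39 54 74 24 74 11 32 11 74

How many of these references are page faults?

7

54: fault, frames {54}
39: fault, frames {54,39}
54: hit
39: hit
54: hit
74: fault, frames {54,39,74}
24: fault, evict 54, frames {39,74,24}
74: hit
11: fault, evict 39, frames {74,24,11}
32: fault, evict 74, frames {24,11,32}
11: hit
74: fault, evict 24, frames {11,32,74}
Page faults: 7.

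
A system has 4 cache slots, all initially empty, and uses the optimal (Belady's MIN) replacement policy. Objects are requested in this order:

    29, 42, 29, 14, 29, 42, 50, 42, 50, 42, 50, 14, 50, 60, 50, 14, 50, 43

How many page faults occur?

29: miss, frames [29]
42: miss, frames [29, 42]
29: hit
14: miss, frames [29, 42, 14]
29: hit
42: hit
50: miss, frames [29, 42, 14, 50]
42: hit
50: hit
42: hit
50: hit
14: hit
50: hit
60: miss, evict 42, frames [29, 14, 50, 60]
50: hit
14: hit
50: hit
43: miss, evict 60, frames [29, 14, 50, 43]
Page faults: 6.

6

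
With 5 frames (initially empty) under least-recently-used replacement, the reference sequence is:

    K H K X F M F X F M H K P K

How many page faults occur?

6

K -> miss, frames (K)
H -> miss, frames (K H)
K -> hit
X -> miss, frames (H K X)
F -> miss, frames (H K X F)
M -> miss, frames (H K X F M)
F -> hit
X -> hit
F -> hit
M -> hit
H -> hit
K -> hit
P -> miss, evict X, frames (F M H K P)
K -> hit
Page faults: 6.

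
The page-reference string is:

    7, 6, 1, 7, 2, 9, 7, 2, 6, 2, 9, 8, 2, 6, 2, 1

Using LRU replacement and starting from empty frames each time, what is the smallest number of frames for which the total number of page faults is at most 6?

6

f=1: 16 faults
f=2: 14 faults
f=3: 10 faults
f=4: 8 faults
f=5: 7 faults
f=6: 6 faults
Smallest f with faults ≤ 6 is 6.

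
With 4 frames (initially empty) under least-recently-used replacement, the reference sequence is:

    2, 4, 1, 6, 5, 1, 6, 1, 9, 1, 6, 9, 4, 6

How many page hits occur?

2: miss, frames [2]
4: miss, frames [2, 4]
1: miss, frames [2, 4, 1]
6: miss, frames [2, 4, 1, 6]
5: miss, evict 2, frames [4, 1, 6, 5]
1: hit
6: hit
1: hit
9: miss, evict 4, frames [5, 6, 1, 9]
1: hit
6: hit
9: hit
4: miss, evict 5, frames [1, 6, 9, 4]
6: hit
Hits: 7.

7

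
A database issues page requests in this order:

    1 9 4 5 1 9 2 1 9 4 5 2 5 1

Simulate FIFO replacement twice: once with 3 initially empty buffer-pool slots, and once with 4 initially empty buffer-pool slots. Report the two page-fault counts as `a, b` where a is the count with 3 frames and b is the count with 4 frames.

3 frames: F F F F F F F . . F F . . F → 10 faults.
4 frames: F F F F . . F F F F F F . F → 11 faults.
11 > 10: adding a frame increased faults — Belady's anomaly.

10, 11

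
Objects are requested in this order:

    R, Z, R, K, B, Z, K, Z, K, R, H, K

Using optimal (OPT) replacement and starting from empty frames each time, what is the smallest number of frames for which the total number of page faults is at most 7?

f=1: 12 faults
f=2: 7 faults
f=3: 6 faults
f=4: 5 faults
f=5: 5 faults
Smallest f with faults ≤ 7 is 2.

2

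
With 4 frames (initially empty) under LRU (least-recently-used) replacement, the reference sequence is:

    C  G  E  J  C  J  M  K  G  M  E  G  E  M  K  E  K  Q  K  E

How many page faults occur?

9

C -> fault, frames {C}
G -> fault, frames {C,G}
E -> fault, frames {C,G,E}
J -> fault, frames {C,G,E,J}
C -> hit
J -> hit
M -> fault, evict G, frames {E,C,J,M}
K -> fault, evict E, frames {C,J,M,K}
G -> fault, evict C, frames {J,M,K,G}
M -> hit
E -> fault, evict J, frames {K,G,M,E}
G -> hit
E -> hit
M -> hit
K -> hit
E -> hit
K -> hit
Q -> fault, evict G, frames {M,E,K,Q}
K -> hit
E -> hit
Page faults: 9.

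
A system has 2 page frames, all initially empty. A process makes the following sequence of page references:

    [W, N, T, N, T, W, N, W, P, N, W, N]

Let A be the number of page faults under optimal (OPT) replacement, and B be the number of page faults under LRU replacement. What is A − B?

-2

Under OPT: F F F . . F . . F . F . → 6 faults.
Under LRU: F F F . . F F . F F F . → 8 faults.
A − B = 6 − 8 = -2.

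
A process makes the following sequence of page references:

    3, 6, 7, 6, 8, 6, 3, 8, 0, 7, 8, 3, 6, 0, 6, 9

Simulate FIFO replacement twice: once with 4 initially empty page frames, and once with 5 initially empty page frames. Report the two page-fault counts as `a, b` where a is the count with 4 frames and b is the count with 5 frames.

4 frames: F F F . F . . . F . . F F . . F → 8 faults.
5 frames: F F F . F . . . F . . . . . . F → 6 faults.
6 < 8: adding a frame reduced faults, as is typical.

8, 6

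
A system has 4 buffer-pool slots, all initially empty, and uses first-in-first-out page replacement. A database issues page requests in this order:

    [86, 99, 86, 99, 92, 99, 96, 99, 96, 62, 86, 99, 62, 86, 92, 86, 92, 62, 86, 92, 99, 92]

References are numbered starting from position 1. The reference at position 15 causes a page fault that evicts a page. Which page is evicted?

pos 1: 86 -> fault, frames (86)
pos 2: 99 -> fault, frames (86 99)
pos 3: 86 -> hit
pos 4: 99 -> hit
pos 5: 92 -> fault, frames (86 99 92)
pos 6: 99 -> hit
pos 7: 96 -> fault, frames (86 99 92 96)
pos 8: 99 -> hit
pos 9: 96 -> hit
pos 10: 62 -> fault, evict 86, frames (99 92 96 62)
pos 11: 86 -> fault, evict 99, frames (92 96 62 86)
pos 12: 99 -> fault, evict 92, frames (96 62 86 99)
pos 13: 62 -> hit
pos 14: 86 -> hit
pos 15: 92 -> fault, evict 96, frames (62 86 99 92)
At position 15, page 96 is evicted.

96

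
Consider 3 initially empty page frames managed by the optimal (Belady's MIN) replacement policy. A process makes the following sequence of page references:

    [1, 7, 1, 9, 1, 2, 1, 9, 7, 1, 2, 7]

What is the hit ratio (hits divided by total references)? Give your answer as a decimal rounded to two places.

0.58

1 → miss, frames {1}
7 → miss, frames {1,7}
1 → hit
9 → miss, frames {1,7,9}
1 → hit
2 → miss, evict 7, frames {1,9,2}
1 → hit
9 → hit
7 → miss, evict 9, frames {1,2,7}
1 → hit
2 → hit
7 → hit
Hits: 7 of 12 references → 7/12 = 0.5833.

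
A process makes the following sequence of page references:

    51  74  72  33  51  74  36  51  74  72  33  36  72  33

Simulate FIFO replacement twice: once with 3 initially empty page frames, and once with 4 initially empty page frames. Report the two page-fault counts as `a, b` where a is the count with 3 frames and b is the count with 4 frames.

9, 10

3 frames: F F F F F F F . . F F . . . → 9 faults.
4 frames: F F F F . . F F F F F F . . → 10 faults.
10 > 9: adding a frame increased faults — Belady's anomaly.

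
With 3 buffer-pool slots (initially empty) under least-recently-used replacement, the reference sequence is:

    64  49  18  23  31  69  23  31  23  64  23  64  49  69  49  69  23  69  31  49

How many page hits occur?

8

64 -> fault, frames {64}
49 -> fault, frames {64,49}
18 -> fault, frames {64,49,18}
23 -> fault, evict 64, frames {49,18,23}
31 -> fault, evict 49, frames {18,23,31}
69 -> fault, evict 18, frames {23,31,69}
23 -> hit
31 -> hit
23 -> hit
64 -> fault, evict 69, frames {31,23,64}
23 -> hit
64 -> hit
49 -> fault, evict 31, frames {23,64,49}
69 -> fault, evict 23, frames {64,49,69}
49 -> hit
69 -> hit
23 -> fault, evict 64, frames {49,69,23}
69 -> hit
31 -> fault, evict 49, frames {23,69,31}
49 -> fault, evict 23, frames {69,31,49}
Hits: 8.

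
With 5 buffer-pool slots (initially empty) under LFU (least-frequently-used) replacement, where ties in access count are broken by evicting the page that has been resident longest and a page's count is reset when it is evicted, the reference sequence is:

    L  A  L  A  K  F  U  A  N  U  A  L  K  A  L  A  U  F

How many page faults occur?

L -> miss, frames (L)
A -> miss, frames (L A)
L -> hit
A -> hit
K -> miss, frames (L A K)
F -> miss, frames (L A K F)
U -> miss, frames (L A K F U)
A -> hit
N -> miss, evict K, frames (L A F U N)
U -> hit
A -> hit
L -> hit
K -> miss, evict F, frames (L A U N K)
A -> hit
L -> hit
A -> hit
U -> hit
F -> miss, evict N, frames (L A U K F)
Page faults: 8.

8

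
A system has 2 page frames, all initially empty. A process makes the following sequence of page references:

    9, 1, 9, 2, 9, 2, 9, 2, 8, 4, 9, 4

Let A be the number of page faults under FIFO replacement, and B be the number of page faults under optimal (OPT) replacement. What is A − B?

2

Under FIFO: F F . F F . . . F F F . → 7 faults.
Under OPT: F F . F . . . . F F . . → 5 faults.
A − B = 7 − 5 = 2.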